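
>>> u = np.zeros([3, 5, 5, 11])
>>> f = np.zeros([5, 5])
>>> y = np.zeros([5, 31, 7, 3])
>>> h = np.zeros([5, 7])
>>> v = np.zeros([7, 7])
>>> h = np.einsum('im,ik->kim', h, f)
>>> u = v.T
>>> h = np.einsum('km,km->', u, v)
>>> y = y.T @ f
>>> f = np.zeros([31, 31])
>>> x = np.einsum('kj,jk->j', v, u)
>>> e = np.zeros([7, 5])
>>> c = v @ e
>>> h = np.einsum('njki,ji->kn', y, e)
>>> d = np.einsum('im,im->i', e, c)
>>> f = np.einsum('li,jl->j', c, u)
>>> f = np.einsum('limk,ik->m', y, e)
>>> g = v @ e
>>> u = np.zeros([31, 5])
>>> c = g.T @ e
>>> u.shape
(31, 5)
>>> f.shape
(31,)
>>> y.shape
(3, 7, 31, 5)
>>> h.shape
(31, 3)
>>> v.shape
(7, 7)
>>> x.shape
(7,)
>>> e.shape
(7, 5)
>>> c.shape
(5, 5)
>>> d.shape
(7,)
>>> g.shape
(7, 5)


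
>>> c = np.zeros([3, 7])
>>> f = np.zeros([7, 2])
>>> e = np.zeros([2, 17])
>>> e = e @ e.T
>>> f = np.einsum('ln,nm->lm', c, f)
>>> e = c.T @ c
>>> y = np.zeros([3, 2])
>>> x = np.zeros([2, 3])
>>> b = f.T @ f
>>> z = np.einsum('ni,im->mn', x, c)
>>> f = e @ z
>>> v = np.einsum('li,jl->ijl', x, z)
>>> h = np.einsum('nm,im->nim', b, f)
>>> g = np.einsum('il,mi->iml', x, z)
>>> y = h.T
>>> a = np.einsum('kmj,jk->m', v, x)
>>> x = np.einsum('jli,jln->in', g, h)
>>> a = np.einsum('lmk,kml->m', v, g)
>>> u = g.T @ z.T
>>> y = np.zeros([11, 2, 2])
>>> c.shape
(3, 7)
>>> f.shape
(7, 2)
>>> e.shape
(7, 7)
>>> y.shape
(11, 2, 2)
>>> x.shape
(3, 2)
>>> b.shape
(2, 2)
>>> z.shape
(7, 2)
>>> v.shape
(3, 7, 2)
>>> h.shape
(2, 7, 2)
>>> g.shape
(2, 7, 3)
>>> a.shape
(7,)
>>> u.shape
(3, 7, 7)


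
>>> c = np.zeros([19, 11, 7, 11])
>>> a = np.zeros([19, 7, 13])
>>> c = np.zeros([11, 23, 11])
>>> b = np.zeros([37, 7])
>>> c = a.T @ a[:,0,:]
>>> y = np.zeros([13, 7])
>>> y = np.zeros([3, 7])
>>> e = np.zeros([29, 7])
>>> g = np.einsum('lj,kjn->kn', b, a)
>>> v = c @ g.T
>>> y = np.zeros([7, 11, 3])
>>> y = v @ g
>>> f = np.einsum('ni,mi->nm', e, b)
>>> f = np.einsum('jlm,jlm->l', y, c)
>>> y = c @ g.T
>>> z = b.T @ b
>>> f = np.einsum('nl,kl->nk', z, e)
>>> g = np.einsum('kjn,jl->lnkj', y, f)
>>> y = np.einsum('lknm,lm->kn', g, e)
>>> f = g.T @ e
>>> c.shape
(13, 7, 13)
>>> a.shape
(19, 7, 13)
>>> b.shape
(37, 7)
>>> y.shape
(19, 13)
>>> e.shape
(29, 7)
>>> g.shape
(29, 19, 13, 7)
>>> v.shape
(13, 7, 19)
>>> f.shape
(7, 13, 19, 7)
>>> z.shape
(7, 7)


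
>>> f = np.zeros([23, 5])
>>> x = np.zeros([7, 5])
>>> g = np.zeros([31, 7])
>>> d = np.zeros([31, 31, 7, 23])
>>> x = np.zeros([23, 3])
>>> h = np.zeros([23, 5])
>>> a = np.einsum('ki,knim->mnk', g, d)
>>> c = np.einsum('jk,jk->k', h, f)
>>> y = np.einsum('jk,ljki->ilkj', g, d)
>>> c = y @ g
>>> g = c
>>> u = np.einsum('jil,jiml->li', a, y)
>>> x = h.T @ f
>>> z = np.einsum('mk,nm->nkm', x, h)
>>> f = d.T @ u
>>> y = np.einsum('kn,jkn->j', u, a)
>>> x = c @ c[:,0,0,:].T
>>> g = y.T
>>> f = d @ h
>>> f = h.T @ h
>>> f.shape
(5, 5)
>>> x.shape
(23, 31, 7, 23)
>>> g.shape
(23,)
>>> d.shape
(31, 31, 7, 23)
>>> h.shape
(23, 5)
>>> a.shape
(23, 31, 31)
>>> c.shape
(23, 31, 7, 7)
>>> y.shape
(23,)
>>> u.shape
(31, 31)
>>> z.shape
(23, 5, 5)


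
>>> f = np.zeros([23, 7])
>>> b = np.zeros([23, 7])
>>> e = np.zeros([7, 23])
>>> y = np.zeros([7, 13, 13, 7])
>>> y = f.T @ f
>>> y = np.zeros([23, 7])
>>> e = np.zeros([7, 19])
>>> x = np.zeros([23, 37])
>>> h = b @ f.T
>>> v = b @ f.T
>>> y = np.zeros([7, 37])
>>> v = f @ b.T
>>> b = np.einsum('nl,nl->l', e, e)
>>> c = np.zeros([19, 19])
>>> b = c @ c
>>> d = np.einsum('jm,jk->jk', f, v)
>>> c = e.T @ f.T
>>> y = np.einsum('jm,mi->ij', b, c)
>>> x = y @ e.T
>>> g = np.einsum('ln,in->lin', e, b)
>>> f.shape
(23, 7)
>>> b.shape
(19, 19)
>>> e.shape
(7, 19)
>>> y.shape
(23, 19)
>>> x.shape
(23, 7)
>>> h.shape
(23, 23)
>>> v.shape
(23, 23)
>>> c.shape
(19, 23)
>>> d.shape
(23, 23)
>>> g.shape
(7, 19, 19)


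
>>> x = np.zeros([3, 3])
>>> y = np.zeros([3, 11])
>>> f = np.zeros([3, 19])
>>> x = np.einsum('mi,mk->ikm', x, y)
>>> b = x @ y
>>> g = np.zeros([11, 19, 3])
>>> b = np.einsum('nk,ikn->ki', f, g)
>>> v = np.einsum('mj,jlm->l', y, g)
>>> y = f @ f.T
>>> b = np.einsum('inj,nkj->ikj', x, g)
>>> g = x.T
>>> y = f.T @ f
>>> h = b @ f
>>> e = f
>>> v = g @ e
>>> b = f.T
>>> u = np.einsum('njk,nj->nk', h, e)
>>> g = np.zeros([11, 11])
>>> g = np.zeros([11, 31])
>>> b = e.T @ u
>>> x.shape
(3, 11, 3)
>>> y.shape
(19, 19)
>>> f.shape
(3, 19)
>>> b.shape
(19, 19)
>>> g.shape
(11, 31)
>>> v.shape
(3, 11, 19)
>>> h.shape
(3, 19, 19)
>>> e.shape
(3, 19)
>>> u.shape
(3, 19)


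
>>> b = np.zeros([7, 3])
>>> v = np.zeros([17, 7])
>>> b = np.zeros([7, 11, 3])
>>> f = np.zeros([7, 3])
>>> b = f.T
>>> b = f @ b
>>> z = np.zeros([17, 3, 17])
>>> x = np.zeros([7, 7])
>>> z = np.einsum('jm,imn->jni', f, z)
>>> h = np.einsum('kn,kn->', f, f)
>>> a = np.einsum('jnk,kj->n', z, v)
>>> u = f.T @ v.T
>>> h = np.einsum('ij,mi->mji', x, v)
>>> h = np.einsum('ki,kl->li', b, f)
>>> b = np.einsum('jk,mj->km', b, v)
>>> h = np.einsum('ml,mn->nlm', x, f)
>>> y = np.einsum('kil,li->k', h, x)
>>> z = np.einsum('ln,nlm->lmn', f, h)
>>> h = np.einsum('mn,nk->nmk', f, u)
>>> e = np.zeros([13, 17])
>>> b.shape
(7, 17)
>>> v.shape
(17, 7)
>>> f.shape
(7, 3)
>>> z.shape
(7, 7, 3)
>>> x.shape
(7, 7)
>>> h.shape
(3, 7, 17)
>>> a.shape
(17,)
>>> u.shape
(3, 17)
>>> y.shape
(3,)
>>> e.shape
(13, 17)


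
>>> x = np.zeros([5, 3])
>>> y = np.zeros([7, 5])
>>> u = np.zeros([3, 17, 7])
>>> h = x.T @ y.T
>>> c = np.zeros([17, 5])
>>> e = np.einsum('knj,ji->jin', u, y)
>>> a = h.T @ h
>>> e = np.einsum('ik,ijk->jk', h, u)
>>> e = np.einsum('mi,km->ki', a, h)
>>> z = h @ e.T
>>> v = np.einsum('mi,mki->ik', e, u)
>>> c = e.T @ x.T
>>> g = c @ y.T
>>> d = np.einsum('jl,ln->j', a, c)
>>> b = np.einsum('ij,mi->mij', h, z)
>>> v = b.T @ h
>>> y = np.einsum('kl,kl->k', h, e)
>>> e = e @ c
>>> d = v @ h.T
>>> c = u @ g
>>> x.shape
(5, 3)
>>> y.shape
(3,)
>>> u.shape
(3, 17, 7)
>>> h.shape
(3, 7)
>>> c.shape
(3, 17, 7)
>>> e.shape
(3, 5)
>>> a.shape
(7, 7)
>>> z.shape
(3, 3)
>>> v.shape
(7, 3, 7)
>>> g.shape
(7, 7)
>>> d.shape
(7, 3, 3)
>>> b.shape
(3, 3, 7)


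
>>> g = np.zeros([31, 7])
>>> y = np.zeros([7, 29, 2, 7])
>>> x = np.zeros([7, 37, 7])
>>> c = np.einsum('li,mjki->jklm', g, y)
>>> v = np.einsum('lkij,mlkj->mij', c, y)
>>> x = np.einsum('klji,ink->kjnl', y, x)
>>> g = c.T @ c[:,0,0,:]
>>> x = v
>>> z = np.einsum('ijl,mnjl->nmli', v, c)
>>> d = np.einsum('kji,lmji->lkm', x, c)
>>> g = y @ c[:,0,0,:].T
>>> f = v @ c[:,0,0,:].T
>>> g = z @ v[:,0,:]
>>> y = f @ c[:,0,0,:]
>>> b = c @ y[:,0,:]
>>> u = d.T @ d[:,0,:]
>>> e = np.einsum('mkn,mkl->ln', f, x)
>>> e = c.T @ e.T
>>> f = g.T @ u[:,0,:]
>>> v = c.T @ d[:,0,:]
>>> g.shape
(2, 29, 7, 7)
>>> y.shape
(7, 31, 7)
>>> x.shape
(7, 31, 7)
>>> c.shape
(29, 2, 31, 7)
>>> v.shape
(7, 31, 2, 2)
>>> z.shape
(2, 29, 7, 7)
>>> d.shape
(29, 7, 2)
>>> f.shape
(7, 7, 29, 2)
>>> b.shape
(29, 2, 31, 7)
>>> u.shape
(2, 7, 2)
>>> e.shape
(7, 31, 2, 7)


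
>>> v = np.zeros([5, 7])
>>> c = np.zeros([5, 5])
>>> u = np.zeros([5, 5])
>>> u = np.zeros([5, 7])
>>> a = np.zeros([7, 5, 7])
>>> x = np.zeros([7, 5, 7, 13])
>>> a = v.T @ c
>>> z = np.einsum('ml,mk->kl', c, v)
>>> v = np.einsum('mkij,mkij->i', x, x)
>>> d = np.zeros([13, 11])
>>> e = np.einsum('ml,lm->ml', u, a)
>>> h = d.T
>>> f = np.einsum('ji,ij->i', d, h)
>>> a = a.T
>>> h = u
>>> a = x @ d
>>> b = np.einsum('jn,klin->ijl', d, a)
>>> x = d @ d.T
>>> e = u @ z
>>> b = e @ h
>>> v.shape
(7,)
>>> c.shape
(5, 5)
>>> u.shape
(5, 7)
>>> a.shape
(7, 5, 7, 11)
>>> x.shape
(13, 13)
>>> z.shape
(7, 5)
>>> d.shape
(13, 11)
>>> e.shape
(5, 5)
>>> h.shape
(5, 7)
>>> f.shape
(11,)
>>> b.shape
(5, 7)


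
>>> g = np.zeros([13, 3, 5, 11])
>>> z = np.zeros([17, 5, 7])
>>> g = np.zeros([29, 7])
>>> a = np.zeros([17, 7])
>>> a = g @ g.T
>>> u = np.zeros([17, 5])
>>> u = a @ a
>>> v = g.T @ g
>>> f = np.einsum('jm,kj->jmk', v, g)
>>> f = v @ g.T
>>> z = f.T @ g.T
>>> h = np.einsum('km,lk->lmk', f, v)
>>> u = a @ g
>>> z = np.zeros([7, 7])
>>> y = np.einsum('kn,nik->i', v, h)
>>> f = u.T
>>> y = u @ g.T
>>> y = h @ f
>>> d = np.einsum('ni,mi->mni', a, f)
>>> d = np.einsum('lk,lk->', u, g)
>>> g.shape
(29, 7)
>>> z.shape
(7, 7)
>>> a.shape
(29, 29)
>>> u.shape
(29, 7)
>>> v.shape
(7, 7)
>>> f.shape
(7, 29)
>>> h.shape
(7, 29, 7)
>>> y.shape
(7, 29, 29)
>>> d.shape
()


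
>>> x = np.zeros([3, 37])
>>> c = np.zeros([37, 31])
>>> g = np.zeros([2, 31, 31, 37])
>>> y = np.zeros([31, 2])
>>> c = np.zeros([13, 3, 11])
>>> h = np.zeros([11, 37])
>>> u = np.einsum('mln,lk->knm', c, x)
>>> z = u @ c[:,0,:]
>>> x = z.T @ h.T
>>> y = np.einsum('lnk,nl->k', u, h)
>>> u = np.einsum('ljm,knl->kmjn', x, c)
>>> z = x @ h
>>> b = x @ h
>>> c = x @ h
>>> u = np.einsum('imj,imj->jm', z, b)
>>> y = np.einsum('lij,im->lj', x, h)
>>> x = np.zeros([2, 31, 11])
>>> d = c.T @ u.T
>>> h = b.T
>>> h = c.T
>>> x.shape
(2, 31, 11)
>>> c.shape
(11, 11, 37)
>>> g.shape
(2, 31, 31, 37)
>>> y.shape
(11, 11)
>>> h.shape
(37, 11, 11)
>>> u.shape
(37, 11)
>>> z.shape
(11, 11, 37)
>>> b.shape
(11, 11, 37)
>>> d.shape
(37, 11, 37)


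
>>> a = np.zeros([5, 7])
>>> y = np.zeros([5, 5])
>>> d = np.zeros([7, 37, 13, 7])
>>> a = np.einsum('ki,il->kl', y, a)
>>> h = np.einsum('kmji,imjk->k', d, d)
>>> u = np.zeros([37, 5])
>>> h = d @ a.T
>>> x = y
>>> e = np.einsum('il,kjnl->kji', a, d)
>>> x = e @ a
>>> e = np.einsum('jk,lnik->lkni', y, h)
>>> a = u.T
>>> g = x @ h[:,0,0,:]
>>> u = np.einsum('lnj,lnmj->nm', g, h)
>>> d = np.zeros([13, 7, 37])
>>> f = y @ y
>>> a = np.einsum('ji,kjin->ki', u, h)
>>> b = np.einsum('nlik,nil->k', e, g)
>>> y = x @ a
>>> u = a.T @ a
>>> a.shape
(7, 13)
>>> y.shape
(7, 37, 13)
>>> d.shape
(13, 7, 37)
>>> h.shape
(7, 37, 13, 5)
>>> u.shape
(13, 13)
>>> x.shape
(7, 37, 7)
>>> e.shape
(7, 5, 37, 13)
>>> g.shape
(7, 37, 5)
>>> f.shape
(5, 5)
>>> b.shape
(13,)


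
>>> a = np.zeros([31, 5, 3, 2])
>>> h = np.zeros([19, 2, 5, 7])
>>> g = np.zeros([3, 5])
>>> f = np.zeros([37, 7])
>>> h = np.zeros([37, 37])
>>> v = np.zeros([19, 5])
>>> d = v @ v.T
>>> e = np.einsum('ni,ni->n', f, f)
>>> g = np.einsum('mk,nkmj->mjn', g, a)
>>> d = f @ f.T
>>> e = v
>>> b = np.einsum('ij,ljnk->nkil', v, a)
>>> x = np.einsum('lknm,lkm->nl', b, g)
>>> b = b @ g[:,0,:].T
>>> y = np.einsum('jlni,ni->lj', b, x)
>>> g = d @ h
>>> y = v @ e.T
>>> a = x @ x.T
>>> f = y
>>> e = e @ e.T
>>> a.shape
(19, 19)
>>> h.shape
(37, 37)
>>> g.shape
(37, 37)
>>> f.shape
(19, 19)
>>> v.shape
(19, 5)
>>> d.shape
(37, 37)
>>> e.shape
(19, 19)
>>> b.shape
(3, 2, 19, 3)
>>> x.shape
(19, 3)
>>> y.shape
(19, 19)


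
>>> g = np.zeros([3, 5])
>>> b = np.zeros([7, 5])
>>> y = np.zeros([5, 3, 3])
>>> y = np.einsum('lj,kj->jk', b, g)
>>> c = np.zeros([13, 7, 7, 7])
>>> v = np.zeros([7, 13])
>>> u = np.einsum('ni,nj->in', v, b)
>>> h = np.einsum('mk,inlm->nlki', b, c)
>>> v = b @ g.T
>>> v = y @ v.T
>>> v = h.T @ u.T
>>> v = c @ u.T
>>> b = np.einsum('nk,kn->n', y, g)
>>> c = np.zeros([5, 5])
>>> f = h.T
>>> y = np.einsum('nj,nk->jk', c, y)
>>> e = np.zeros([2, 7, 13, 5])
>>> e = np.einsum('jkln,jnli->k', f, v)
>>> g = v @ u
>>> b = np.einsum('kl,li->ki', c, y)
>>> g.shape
(13, 7, 7, 7)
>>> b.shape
(5, 3)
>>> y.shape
(5, 3)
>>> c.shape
(5, 5)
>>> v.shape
(13, 7, 7, 13)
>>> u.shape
(13, 7)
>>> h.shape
(7, 7, 5, 13)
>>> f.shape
(13, 5, 7, 7)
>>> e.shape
(5,)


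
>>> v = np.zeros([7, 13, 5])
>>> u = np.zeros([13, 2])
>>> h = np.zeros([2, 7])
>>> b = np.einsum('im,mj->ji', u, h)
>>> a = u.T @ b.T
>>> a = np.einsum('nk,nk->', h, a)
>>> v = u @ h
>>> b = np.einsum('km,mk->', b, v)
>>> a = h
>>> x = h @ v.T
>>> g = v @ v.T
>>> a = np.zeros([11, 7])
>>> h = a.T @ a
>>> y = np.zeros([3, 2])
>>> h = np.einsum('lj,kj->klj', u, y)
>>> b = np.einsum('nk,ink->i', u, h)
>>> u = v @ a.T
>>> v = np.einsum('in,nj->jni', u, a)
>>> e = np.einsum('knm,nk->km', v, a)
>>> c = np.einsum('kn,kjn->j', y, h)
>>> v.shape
(7, 11, 13)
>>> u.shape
(13, 11)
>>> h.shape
(3, 13, 2)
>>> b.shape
(3,)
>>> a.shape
(11, 7)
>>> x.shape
(2, 13)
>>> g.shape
(13, 13)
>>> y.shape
(3, 2)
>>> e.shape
(7, 13)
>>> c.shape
(13,)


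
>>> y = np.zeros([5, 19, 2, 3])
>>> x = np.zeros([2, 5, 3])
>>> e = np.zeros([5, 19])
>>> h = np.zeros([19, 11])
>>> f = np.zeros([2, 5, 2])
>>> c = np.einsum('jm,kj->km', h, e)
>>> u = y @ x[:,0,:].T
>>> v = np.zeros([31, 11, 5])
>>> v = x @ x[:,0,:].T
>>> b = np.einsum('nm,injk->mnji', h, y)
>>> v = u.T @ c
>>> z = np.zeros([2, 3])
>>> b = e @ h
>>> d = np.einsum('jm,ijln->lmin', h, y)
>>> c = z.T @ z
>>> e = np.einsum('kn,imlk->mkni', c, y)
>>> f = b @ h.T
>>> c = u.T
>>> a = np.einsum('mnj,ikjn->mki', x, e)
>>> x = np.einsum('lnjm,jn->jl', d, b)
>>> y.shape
(5, 19, 2, 3)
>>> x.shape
(5, 2)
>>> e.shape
(19, 3, 3, 5)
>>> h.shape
(19, 11)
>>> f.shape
(5, 19)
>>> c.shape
(2, 2, 19, 5)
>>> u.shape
(5, 19, 2, 2)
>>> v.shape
(2, 2, 19, 11)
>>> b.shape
(5, 11)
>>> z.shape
(2, 3)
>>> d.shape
(2, 11, 5, 3)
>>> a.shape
(2, 3, 19)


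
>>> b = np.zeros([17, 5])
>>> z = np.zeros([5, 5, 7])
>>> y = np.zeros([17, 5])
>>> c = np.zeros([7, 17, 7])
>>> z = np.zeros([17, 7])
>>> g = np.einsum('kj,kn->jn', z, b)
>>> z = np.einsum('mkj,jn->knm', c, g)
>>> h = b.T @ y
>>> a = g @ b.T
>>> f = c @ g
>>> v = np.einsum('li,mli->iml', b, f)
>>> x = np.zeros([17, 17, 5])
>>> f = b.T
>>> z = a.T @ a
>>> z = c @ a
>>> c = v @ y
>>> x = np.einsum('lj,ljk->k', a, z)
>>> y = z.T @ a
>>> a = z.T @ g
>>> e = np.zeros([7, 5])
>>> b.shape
(17, 5)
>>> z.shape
(7, 17, 17)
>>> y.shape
(17, 17, 17)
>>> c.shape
(5, 7, 5)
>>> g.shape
(7, 5)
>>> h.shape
(5, 5)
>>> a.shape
(17, 17, 5)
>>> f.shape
(5, 17)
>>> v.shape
(5, 7, 17)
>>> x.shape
(17,)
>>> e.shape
(7, 5)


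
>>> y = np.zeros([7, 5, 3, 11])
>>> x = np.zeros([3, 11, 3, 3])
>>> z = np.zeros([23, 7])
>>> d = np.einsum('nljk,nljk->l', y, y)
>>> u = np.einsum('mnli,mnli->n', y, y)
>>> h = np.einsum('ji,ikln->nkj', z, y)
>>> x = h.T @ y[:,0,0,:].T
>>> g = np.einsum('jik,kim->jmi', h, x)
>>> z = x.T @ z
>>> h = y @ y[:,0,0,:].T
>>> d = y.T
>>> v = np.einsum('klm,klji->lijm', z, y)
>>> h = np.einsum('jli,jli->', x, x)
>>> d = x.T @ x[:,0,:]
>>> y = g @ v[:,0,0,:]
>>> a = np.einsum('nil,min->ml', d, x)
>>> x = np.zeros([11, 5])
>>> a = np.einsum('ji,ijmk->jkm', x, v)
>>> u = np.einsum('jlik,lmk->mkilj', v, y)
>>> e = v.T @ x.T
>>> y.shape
(11, 7, 7)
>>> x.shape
(11, 5)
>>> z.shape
(7, 5, 7)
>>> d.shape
(7, 5, 7)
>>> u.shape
(7, 7, 3, 11, 5)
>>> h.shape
()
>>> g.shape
(11, 7, 5)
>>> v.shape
(5, 11, 3, 7)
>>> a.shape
(11, 7, 3)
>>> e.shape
(7, 3, 11, 11)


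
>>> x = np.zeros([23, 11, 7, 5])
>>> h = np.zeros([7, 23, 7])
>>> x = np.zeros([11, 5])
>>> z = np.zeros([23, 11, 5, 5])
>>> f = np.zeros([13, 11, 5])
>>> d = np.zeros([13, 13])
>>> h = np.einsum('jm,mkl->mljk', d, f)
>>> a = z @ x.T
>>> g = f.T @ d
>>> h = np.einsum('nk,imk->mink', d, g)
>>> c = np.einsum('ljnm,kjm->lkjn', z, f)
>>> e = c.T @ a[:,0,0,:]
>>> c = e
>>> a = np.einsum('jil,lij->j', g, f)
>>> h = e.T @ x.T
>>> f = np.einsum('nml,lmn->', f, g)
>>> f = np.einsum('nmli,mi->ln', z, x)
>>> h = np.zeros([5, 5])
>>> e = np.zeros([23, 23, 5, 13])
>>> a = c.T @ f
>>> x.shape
(11, 5)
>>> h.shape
(5, 5)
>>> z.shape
(23, 11, 5, 5)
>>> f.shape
(5, 23)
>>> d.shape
(13, 13)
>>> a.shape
(11, 13, 11, 23)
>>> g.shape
(5, 11, 13)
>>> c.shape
(5, 11, 13, 11)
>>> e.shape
(23, 23, 5, 13)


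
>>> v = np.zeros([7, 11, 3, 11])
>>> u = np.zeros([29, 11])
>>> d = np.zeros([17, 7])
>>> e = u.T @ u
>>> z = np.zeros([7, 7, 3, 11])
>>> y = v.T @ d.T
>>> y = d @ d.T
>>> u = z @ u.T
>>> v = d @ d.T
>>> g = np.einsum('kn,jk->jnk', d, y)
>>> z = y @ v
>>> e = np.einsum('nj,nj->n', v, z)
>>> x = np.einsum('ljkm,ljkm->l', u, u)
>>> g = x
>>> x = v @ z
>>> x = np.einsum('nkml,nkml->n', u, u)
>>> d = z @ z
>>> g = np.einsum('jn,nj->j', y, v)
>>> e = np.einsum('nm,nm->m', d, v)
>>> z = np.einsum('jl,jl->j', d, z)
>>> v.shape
(17, 17)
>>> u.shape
(7, 7, 3, 29)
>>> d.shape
(17, 17)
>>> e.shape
(17,)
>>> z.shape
(17,)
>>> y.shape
(17, 17)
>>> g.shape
(17,)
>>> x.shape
(7,)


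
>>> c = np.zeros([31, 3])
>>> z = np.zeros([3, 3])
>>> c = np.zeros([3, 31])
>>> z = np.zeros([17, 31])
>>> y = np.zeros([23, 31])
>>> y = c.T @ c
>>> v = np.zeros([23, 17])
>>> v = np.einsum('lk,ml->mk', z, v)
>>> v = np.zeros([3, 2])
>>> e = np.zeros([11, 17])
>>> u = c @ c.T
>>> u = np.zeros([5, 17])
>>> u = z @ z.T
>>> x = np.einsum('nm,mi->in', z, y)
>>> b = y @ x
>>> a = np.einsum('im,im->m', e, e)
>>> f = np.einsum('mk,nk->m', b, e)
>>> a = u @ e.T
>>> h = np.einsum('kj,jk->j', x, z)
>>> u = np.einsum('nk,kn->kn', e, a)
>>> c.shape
(3, 31)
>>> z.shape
(17, 31)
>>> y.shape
(31, 31)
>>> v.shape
(3, 2)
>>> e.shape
(11, 17)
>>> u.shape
(17, 11)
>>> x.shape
(31, 17)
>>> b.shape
(31, 17)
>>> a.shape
(17, 11)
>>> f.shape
(31,)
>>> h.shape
(17,)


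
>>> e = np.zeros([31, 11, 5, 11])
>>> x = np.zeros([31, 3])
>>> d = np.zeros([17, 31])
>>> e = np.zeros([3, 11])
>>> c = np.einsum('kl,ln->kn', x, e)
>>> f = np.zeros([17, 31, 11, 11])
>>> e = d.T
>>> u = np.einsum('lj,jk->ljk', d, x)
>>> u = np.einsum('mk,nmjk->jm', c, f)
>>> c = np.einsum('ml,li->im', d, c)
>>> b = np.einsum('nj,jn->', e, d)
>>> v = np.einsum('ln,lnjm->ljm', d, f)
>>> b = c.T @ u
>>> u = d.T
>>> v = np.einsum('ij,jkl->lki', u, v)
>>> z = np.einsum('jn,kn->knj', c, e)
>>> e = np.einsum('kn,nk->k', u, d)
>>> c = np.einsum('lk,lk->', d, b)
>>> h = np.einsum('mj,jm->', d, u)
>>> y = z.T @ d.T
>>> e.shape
(31,)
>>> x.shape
(31, 3)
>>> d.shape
(17, 31)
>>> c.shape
()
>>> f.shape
(17, 31, 11, 11)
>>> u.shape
(31, 17)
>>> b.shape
(17, 31)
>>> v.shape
(11, 11, 31)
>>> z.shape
(31, 17, 11)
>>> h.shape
()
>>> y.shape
(11, 17, 17)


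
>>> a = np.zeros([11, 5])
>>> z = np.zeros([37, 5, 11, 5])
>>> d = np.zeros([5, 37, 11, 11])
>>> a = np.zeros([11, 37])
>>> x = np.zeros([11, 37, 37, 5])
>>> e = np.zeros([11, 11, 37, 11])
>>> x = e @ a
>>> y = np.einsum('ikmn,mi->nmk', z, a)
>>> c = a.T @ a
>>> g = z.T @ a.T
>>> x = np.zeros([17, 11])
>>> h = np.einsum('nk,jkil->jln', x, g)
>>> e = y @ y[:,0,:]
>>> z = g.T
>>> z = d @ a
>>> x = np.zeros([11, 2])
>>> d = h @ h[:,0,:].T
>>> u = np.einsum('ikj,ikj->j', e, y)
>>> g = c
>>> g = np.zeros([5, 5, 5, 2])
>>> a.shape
(11, 37)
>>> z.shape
(5, 37, 11, 37)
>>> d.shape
(5, 11, 5)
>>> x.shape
(11, 2)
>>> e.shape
(5, 11, 5)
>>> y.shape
(5, 11, 5)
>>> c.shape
(37, 37)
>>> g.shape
(5, 5, 5, 2)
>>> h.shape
(5, 11, 17)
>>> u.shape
(5,)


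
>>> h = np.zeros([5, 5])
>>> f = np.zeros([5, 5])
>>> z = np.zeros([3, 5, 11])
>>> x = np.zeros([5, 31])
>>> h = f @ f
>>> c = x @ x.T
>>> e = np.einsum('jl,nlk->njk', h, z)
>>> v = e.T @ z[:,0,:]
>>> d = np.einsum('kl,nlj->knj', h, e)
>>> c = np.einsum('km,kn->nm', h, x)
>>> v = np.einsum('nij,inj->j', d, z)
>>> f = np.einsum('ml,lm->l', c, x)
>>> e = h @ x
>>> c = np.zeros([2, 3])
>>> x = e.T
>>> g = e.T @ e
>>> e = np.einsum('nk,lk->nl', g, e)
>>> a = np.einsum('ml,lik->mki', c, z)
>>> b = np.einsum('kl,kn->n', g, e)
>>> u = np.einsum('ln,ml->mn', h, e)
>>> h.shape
(5, 5)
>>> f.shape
(5,)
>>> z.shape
(3, 5, 11)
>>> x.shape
(31, 5)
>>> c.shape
(2, 3)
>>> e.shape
(31, 5)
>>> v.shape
(11,)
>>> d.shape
(5, 3, 11)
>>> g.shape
(31, 31)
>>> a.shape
(2, 11, 5)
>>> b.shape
(5,)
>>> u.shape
(31, 5)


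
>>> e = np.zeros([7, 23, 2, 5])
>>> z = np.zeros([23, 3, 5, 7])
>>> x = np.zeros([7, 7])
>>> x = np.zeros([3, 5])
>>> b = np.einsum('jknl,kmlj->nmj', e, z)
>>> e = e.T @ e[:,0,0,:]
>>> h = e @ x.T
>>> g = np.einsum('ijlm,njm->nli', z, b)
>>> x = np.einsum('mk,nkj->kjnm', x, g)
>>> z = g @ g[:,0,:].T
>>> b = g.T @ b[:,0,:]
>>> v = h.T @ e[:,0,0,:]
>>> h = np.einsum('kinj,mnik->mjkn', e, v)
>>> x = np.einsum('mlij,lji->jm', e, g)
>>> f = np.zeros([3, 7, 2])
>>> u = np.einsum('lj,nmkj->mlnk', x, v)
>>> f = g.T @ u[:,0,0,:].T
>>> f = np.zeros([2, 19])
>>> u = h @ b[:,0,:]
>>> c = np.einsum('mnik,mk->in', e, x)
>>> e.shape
(5, 2, 23, 5)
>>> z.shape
(2, 5, 2)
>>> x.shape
(5, 5)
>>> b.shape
(23, 5, 7)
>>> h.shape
(3, 5, 5, 23)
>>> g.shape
(2, 5, 23)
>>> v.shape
(3, 23, 2, 5)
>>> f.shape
(2, 19)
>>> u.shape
(3, 5, 5, 7)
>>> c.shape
(23, 2)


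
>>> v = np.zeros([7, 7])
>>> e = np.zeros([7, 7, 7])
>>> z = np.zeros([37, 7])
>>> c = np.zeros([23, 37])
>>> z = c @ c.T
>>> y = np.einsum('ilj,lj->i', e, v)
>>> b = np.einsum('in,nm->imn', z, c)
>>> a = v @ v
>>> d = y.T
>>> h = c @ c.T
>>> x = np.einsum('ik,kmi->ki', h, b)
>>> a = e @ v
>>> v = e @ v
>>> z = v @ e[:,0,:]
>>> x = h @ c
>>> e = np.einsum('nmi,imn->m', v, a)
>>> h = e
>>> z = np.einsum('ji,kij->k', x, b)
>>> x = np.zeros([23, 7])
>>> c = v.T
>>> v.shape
(7, 7, 7)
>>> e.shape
(7,)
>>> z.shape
(23,)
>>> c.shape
(7, 7, 7)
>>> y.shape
(7,)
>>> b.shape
(23, 37, 23)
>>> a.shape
(7, 7, 7)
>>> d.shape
(7,)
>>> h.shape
(7,)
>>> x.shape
(23, 7)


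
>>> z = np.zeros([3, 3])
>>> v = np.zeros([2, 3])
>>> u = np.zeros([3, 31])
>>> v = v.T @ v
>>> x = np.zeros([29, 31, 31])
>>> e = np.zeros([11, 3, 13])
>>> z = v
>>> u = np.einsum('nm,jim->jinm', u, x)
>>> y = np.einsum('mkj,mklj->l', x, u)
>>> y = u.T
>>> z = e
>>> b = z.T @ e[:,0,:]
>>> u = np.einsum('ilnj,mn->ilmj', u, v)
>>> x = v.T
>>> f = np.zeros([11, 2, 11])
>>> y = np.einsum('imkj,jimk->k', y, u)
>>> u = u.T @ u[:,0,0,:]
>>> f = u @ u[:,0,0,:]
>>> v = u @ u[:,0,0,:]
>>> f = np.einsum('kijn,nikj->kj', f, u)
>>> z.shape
(11, 3, 13)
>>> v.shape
(31, 3, 31, 31)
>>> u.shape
(31, 3, 31, 31)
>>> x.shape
(3, 3)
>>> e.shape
(11, 3, 13)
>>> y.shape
(31,)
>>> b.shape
(13, 3, 13)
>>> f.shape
(31, 31)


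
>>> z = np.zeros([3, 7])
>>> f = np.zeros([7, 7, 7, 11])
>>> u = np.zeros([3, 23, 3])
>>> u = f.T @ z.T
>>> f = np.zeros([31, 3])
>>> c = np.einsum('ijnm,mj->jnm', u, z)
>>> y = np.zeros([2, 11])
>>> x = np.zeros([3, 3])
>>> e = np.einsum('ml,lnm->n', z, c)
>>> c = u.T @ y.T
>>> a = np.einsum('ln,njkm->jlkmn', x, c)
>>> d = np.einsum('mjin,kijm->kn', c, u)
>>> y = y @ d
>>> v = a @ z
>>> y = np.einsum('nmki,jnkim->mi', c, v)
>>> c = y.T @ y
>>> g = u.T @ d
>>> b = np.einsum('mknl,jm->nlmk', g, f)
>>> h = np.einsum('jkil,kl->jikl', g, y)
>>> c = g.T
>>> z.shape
(3, 7)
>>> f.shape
(31, 3)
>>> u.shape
(11, 7, 7, 3)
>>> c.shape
(2, 7, 7, 3)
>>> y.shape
(7, 2)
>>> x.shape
(3, 3)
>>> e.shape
(7,)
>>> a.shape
(7, 3, 7, 2, 3)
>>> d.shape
(11, 2)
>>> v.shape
(7, 3, 7, 2, 7)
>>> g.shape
(3, 7, 7, 2)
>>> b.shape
(7, 2, 3, 7)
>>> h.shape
(3, 7, 7, 2)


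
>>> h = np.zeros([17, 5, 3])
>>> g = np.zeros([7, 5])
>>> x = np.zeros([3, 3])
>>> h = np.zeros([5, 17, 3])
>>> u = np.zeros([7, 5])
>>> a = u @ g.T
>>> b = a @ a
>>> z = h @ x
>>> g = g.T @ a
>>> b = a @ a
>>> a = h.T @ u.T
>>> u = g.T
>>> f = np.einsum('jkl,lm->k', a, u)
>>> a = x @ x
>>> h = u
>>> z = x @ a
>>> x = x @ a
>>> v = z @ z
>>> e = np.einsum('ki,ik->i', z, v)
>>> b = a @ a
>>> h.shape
(7, 5)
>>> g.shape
(5, 7)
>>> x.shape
(3, 3)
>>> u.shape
(7, 5)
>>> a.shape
(3, 3)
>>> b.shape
(3, 3)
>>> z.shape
(3, 3)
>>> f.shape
(17,)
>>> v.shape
(3, 3)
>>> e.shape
(3,)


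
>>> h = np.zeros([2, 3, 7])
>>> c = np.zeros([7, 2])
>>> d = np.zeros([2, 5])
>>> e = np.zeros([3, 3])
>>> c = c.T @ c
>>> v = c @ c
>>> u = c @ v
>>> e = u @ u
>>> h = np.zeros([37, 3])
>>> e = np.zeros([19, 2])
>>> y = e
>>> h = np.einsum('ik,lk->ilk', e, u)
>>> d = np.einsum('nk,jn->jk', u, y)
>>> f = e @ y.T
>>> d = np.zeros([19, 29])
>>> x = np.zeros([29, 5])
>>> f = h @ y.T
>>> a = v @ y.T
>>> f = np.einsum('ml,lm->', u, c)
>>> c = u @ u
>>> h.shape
(19, 2, 2)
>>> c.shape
(2, 2)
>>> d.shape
(19, 29)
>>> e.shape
(19, 2)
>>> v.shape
(2, 2)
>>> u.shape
(2, 2)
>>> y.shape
(19, 2)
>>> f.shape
()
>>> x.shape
(29, 5)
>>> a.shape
(2, 19)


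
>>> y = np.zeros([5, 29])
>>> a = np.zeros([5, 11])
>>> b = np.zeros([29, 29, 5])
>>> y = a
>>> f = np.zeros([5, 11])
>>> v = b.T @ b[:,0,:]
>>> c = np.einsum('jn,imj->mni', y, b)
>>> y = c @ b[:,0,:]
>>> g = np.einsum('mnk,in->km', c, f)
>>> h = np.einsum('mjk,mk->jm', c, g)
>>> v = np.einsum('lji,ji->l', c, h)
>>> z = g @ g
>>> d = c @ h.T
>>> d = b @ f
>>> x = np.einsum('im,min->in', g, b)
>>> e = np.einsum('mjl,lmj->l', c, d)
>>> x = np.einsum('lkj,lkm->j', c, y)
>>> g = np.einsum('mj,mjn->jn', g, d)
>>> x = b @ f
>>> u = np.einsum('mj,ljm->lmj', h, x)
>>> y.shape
(29, 11, 5)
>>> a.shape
(5, 11)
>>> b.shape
(29, 29, 5)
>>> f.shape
(5, 11)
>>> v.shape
(29,)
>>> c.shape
(29, 11, 29)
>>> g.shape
(29, 11)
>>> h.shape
(11, 29)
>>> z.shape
(29, 29)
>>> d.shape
(29, 29, 11)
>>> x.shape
(29, 29, 11)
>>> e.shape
(29,)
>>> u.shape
(29, 11, 29)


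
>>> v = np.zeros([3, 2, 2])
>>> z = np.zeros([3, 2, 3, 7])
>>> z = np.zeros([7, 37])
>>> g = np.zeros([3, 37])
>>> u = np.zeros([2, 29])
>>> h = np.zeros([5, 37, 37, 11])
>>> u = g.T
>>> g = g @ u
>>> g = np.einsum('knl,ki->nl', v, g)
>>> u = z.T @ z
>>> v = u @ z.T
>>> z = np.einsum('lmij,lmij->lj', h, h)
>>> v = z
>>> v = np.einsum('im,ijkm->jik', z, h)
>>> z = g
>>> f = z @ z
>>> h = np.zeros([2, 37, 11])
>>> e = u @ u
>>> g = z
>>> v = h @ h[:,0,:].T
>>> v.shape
(2, 37, 2)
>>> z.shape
(2, 2)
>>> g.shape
(2, 2)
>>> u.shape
(37, 37)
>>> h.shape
(2, 37, 11)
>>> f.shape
(2, 2)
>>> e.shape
(37, 37)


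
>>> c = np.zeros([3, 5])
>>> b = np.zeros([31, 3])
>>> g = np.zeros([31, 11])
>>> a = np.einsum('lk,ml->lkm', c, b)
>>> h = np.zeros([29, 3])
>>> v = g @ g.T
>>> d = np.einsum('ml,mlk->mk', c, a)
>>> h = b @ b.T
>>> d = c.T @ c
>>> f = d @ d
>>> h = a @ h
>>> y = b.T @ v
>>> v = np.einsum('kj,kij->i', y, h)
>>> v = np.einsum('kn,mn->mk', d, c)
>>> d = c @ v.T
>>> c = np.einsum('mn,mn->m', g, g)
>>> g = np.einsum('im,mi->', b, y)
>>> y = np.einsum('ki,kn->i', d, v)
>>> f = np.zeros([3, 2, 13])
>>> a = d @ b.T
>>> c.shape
(31,)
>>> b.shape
(31, 3)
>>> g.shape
()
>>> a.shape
(3, 31)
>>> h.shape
(3, 5, 31)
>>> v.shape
(3, 5)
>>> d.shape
(3, 3)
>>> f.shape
(3, 2, 13)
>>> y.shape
(3,)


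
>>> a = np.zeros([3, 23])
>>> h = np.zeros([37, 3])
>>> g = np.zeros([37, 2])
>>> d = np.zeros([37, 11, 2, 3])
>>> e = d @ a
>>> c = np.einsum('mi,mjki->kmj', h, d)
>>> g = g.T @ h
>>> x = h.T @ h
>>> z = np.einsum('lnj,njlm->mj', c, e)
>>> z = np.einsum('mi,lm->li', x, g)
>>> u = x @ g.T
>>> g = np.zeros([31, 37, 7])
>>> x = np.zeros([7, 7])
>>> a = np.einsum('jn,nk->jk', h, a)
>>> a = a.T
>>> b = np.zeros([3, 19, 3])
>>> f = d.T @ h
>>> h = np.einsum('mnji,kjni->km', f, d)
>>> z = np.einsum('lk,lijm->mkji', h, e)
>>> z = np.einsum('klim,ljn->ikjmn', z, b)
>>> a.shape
(23, 37)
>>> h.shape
(37, 3)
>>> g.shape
(31, 37, 7)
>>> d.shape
(37, 11, 2, 3)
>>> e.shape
(37, 11, 2, 23)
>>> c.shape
(2, 37, 11)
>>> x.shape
(7, 7)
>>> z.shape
(2, 23, 19, 11, 3)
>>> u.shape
(3, 2)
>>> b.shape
(3, 19, 3)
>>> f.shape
(3, 2, 11, 3)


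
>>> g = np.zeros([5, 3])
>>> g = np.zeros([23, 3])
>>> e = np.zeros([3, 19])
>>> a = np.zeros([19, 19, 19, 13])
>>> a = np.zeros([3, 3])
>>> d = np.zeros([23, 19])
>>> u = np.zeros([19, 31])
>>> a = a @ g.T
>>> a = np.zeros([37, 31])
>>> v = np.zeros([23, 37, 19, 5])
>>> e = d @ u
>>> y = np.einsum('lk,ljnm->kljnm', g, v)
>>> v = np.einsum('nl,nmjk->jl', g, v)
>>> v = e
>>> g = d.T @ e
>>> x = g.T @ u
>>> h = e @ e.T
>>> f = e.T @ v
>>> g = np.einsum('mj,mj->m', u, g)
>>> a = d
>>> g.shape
(19,)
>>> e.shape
(23, 31)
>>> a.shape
(23, 19)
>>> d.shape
(23, 19)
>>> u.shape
(19, 31)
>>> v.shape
(23, 31)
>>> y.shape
(3, 23, 37, 19, 5)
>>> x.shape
(31, 31)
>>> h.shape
(23, 23)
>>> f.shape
(31, 31)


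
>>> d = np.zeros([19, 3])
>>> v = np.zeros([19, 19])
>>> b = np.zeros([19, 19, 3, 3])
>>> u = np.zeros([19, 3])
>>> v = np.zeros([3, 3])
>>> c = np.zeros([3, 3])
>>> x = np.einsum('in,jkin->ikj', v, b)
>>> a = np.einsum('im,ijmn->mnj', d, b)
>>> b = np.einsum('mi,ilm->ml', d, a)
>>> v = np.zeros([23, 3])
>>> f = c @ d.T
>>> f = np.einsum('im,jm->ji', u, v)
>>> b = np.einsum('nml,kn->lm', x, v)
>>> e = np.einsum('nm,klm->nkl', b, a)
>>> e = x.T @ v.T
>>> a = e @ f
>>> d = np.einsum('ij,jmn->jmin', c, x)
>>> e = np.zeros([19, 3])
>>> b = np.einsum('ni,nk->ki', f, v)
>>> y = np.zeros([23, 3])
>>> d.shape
(3, 19, 3, 19)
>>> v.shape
(23, 3)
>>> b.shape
(3, 19)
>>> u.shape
(19, 3)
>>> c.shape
(3, 3)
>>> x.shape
(3, 19, 19)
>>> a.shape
(19, 19, 19)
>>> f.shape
(23, 19)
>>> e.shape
(19, 3)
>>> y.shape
(23, 3)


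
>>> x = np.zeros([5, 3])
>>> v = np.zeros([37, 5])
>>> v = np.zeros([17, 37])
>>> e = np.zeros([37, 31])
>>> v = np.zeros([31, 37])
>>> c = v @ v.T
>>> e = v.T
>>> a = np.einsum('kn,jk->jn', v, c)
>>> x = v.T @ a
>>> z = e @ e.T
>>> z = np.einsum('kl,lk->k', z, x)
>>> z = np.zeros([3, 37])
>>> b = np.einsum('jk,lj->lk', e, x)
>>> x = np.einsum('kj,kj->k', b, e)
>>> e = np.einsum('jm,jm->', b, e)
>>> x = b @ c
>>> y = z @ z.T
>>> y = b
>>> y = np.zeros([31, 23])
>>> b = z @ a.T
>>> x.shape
(37, 31)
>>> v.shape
(31, 37)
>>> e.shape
()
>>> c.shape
(31, 31)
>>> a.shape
(31, 37)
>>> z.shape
(3, 37)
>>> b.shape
(3, 31)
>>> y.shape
(31, 23)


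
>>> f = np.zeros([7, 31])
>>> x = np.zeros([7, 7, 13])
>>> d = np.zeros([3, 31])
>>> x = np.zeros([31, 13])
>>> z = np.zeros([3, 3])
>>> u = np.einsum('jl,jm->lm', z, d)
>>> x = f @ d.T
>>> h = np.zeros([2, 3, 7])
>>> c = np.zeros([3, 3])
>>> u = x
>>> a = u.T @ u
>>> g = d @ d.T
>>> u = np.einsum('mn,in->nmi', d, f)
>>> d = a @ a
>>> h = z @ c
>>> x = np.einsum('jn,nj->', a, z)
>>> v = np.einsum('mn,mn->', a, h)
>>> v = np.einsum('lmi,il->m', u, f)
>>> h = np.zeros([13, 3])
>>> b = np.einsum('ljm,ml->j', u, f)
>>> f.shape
(7, 31)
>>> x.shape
()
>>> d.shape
(3, 3)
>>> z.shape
(3, 3)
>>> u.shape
(31, 3, 7)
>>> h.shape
(13, 3)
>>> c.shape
(3, 3)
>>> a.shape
(3, 3)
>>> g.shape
(3, 3)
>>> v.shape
(3,)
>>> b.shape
(3,)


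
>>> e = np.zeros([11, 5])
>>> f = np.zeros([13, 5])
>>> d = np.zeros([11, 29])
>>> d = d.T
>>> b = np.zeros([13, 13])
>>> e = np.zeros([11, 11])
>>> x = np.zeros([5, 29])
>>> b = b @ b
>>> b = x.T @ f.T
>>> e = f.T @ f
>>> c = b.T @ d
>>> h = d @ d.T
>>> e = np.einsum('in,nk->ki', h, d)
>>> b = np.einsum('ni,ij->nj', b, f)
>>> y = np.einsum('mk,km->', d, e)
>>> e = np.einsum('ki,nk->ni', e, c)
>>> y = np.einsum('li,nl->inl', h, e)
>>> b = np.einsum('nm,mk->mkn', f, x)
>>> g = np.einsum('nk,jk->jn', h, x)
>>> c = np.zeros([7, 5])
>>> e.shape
(13, 29)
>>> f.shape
(13, 5)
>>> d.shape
(29, 11)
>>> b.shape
(5, 29, 13)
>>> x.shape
(5, 29)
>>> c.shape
(7, 5)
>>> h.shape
(29, 29)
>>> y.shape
(29, 13, 29)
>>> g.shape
(5, 29)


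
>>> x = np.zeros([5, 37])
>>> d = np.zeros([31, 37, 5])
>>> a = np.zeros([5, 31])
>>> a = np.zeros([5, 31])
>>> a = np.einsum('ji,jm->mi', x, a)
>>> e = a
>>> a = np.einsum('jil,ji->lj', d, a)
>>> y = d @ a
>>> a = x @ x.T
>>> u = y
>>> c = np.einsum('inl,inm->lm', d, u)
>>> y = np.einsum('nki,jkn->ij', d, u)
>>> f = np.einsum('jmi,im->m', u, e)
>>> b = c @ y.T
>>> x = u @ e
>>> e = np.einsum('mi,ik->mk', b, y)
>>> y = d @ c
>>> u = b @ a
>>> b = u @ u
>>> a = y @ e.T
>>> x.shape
(31, 37, 37)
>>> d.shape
(31, 37, 5)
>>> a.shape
(31, 37, 5)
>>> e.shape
(5, 31)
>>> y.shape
(31, 37, 31)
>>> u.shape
(5, 5)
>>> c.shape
(5, 31)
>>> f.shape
(37,)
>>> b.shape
(5, 5)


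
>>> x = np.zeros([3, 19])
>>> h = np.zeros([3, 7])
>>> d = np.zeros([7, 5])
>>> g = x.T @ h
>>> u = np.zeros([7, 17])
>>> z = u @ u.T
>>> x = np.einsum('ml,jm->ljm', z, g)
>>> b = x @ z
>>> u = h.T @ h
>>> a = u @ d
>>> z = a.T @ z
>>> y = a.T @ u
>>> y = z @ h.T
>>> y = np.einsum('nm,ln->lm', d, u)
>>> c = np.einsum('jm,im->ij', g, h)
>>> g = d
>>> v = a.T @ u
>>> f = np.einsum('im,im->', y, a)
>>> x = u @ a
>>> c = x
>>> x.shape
(7, 5)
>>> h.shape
(3, 7)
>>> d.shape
(7, 5)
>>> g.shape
(7, 5)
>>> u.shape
(7, 7)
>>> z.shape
(5, 7)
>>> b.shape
(7, 19, 7)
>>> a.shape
(7, 5)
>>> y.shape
(7, 5)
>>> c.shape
(7, 5)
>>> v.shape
(5, 7)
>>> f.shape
()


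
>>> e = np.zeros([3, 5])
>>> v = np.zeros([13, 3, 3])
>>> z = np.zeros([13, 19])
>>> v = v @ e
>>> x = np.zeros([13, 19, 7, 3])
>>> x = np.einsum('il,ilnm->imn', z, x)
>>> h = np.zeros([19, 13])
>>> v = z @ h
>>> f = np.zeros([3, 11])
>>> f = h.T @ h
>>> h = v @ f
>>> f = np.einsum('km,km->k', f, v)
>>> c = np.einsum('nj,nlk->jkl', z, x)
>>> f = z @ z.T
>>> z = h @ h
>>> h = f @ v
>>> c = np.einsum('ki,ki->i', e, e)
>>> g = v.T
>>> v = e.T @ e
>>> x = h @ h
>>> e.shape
(3, 5)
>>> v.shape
(5, 5)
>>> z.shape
(13, 13)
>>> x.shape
(13, 13)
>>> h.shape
(13, 13)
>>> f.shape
(13, 13)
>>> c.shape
(5,)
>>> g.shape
(13, 13)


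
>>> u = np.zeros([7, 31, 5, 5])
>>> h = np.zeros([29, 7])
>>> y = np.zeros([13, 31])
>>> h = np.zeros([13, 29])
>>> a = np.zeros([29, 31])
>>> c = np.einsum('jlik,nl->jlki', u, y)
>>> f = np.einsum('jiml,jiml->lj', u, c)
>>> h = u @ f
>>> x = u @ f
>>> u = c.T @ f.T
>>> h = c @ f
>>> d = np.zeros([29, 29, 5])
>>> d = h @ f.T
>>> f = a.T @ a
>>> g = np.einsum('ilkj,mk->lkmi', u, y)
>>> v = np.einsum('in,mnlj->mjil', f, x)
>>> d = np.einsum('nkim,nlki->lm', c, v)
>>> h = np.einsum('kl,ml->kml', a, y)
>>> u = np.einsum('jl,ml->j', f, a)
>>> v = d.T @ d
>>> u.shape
(31,)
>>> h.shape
(29, 13, 31)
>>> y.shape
(13, 31)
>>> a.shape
(29, 31)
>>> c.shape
(7, 31, 5, 5)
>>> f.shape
(31, 31)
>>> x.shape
(7, 31, 5, 7)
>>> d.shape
(7, 5)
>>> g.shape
(5, 31, 13, 5)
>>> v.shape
(5, 5)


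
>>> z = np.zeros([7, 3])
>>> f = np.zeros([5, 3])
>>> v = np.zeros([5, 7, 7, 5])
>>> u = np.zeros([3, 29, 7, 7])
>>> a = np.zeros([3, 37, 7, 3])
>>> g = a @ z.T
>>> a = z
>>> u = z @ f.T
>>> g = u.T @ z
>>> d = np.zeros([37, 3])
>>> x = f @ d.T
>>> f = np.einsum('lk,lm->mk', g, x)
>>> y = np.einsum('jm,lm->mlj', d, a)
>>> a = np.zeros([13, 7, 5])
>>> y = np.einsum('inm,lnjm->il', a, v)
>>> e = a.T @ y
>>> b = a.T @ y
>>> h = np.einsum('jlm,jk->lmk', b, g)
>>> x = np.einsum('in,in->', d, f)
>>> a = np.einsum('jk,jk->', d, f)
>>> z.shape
(7, 3)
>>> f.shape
(37, 3)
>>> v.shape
(5, 7, 7, 5)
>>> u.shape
(7, 5)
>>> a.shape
()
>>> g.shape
(5, 3)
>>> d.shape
(37, 3)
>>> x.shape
()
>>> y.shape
(13, 5)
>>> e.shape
(5, 7, 5)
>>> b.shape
(5, 7, 5)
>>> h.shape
(7, 5, 3)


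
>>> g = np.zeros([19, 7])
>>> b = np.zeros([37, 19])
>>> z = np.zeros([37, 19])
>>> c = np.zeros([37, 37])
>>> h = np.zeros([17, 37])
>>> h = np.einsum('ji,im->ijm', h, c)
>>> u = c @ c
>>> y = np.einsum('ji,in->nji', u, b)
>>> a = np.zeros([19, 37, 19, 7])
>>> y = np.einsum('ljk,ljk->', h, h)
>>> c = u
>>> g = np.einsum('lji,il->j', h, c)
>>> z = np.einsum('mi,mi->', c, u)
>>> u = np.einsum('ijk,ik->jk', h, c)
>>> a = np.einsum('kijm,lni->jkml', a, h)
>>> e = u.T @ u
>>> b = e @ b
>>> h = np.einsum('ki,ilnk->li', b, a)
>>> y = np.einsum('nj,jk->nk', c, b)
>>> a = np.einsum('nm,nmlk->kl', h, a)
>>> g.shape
(17,)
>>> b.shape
(37, 19)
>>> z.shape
()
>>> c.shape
(37, 37)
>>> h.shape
(19, 19)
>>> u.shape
(17, 37)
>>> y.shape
(37, 19)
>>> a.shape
(37, 7)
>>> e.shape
(37, 37)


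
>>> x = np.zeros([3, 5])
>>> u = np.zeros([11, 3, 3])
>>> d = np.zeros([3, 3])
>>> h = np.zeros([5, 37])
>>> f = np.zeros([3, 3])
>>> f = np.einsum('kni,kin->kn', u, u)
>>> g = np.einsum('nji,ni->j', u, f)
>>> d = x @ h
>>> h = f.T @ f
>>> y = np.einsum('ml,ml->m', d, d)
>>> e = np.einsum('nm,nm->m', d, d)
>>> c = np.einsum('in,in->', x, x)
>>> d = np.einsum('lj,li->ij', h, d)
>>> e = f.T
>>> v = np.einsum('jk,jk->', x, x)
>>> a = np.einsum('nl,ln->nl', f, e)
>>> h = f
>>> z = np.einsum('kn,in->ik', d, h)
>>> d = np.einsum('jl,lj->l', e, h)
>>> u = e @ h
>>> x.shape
(3, 5)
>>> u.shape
(3, 3)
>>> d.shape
(11,)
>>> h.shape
(11, 3)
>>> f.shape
(11, 3)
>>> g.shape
(3,)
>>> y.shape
(3,)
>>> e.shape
(3, 11)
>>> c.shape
()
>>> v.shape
()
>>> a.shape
(11, 3)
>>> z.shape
(11, 37)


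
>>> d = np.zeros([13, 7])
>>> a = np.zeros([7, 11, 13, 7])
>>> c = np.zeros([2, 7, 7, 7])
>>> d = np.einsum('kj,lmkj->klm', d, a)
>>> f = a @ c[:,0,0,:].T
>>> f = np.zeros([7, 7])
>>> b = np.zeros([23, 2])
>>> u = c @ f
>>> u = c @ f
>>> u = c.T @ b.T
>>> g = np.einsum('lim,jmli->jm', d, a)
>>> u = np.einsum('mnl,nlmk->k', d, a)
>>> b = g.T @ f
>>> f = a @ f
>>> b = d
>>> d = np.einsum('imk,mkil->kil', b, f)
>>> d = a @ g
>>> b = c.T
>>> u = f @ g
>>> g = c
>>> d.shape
(7, 11, 13, 11)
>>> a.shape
(7, 11, 13, 7)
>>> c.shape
(2, 7, 7, 7)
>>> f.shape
(7, 11, 13, 7)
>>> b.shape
(7, 7, 7, 2)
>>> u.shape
(7, 11, 13, 11)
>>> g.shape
(2, 7, 7, 7)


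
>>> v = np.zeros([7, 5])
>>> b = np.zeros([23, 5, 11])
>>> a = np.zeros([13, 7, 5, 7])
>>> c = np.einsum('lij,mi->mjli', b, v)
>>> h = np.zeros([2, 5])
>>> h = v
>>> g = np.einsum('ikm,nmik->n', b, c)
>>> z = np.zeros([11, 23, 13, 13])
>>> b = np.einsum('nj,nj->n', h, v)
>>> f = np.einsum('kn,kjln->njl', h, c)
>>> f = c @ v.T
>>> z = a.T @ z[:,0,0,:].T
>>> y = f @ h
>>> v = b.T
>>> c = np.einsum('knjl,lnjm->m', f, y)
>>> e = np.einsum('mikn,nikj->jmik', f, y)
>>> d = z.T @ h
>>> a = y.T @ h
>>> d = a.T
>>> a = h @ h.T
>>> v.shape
(7,)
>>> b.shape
(7,)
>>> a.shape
(7, 7)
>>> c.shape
(5,)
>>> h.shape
(7, 5)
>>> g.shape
(7,)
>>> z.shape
(7, 5, 7, 11)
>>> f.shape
(7, 11, 23, 7)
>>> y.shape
(7, 11, 23, 5)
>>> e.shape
(5, 7, 11, 23)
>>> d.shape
(5, 11, 23, 5)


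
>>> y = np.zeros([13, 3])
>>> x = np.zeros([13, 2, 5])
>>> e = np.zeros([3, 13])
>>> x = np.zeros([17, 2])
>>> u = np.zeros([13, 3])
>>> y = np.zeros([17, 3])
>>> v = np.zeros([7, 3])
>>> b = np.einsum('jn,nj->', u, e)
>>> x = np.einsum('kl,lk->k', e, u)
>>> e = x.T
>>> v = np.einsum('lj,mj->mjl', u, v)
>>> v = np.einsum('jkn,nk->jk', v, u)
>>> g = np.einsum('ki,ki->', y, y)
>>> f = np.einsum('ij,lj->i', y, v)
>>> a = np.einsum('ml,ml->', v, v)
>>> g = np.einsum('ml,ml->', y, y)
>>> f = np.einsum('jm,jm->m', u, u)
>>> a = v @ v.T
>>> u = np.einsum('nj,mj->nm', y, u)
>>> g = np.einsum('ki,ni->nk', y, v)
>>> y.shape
(17, 3)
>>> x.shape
(3,)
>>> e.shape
(3,)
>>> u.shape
(17, 13)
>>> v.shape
(7, 3)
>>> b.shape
()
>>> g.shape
(7, 17)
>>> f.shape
(3,)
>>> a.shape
(7, 7)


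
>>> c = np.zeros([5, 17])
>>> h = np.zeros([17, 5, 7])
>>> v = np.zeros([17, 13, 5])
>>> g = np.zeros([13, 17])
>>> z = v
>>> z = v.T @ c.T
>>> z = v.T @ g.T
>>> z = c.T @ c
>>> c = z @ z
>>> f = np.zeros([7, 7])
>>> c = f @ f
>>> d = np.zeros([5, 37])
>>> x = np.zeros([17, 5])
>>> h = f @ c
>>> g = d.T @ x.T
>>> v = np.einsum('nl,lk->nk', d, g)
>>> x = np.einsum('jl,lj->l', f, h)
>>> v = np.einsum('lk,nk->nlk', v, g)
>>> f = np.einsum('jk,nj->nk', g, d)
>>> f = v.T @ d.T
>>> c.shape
(7, 7)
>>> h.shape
(7, 7)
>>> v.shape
(37, 5, 17)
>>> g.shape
(37, 17)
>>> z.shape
(17, 17)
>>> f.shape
(17, 5, 5)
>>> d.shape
(5, 37)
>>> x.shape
(7,)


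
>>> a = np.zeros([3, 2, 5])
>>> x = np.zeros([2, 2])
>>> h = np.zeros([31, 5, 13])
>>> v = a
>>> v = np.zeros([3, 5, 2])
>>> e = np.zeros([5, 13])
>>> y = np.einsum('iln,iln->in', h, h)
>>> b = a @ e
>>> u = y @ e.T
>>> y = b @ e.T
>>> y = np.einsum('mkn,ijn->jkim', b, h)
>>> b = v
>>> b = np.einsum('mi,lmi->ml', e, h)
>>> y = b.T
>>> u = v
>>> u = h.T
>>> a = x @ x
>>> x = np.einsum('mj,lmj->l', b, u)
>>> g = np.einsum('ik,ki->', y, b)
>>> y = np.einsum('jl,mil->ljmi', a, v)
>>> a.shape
(2, 2)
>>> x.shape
(13,)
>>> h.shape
(31, 5, 13)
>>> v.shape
(3, 5, 2)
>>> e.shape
(5, 13)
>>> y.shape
(2, 2, 3, 5)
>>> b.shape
(5, 31)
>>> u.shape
(13, 5, 31)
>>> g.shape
()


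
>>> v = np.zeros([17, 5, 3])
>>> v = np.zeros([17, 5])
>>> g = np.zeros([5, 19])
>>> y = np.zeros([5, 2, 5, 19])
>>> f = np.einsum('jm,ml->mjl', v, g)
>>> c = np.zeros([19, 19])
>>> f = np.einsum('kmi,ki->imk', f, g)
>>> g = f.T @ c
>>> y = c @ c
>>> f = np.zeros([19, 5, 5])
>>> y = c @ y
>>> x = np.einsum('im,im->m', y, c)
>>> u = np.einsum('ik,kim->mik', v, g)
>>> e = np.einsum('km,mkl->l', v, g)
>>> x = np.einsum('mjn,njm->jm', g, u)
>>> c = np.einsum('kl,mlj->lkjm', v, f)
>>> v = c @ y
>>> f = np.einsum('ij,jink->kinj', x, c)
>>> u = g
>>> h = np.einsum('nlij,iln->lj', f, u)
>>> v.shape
(5, 17, 5, 19)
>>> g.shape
(5, 17, 19)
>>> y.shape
(19, 19)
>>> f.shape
(19, 17, 5, 5)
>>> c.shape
(5, 17, 5, 19)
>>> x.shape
(17, 5)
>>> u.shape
(5, 17, 19)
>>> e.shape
(19,)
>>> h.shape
(17, 5)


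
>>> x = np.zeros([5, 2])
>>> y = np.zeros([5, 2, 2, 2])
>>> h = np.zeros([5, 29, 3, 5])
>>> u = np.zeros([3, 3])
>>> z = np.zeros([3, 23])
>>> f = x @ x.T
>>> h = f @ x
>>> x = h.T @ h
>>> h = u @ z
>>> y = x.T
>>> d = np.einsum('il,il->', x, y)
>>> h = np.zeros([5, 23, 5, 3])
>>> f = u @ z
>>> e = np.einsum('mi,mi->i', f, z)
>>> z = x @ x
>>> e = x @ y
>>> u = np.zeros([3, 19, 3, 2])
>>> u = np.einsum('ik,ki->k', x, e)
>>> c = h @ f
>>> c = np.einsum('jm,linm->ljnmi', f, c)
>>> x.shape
(2, 2)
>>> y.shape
(2, 2)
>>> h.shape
(5, 23, 5, 3)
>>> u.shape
(2,)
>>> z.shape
(2, 2)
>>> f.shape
(3, 23)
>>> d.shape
()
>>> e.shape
(2, 2)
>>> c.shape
(5, 3, 5, 23, 23)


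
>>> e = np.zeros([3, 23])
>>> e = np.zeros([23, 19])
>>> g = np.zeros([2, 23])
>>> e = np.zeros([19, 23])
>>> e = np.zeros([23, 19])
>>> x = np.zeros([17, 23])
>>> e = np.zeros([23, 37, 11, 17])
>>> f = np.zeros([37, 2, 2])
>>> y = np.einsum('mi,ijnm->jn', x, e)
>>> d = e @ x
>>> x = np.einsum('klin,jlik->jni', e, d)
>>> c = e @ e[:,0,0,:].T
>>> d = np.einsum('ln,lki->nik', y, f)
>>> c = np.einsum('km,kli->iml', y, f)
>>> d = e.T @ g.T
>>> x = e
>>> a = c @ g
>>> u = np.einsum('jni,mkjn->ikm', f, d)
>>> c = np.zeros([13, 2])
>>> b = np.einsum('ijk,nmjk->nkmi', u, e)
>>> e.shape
(23, 37, 11, 17)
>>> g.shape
(2, 23)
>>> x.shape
(23, 37, 11, 17)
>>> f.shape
(37, 2, 2)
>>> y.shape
(37, 11)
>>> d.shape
(17, 11, 37, 2)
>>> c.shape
(13, 2)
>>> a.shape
(2, 11, 23)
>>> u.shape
(2, 11, 17)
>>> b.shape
(23, 17, 37, 2)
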